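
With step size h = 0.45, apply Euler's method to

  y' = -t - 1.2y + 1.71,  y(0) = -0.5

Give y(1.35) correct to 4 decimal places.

Euler: y_{n+1} = y_n + h·f(t_n, y_n).
t=0.000000, y=-0.500000: f=2.310000 → y ← -0.500000 + 0.45·2.310000 = 0.539500
t=0.450000, y=0.539500: f=0.612600 → y ← 0.539500 + 0.45·0.612600 = 0.815170
t=0.900000, y=0.815170: f=-0.168204 → y ← 0.815170 + 0.45·(-0.168204) = 0.739478
y(1.35) ≈ 0.7395

0.7395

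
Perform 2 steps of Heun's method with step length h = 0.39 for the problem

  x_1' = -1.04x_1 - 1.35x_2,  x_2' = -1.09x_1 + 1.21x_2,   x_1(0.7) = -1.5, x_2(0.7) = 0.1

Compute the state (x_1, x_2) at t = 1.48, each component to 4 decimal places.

-1.4262, 1.9475

Heun on (x_1,x_2): k1 = f(t_n, state_n); k2 = f(t_n + h, state_n + h·k1); state_{n+1} = state_n + (h/2)·(k1 + k2).
0.700000: (-1.500000, 0.100000)
  k1 = (1.425000, 1.756000)
  predictor → (-0.944250, 0.784840)
  k2 = (-0.077514, 1.978889)
  → (-1.237240, 0.828303)
1.090000: (-1.237240, 0.828303)
  k1 = (0.168520, 2.350839)
  predictor → (-1.171517, 1.745131)
  k2 = (-1.137548, 3.388562)
  → (-1.426201, 1.947486)
(x_1(1.48), x_2(1.48)) ≈ (-1.4262, 1.9475)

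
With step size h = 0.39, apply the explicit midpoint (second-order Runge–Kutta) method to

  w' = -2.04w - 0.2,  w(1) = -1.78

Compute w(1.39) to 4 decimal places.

-0.9742

Midpoint: k1 = f(x_n, w_n); k2 = f(x_n + h/2, w_n + (h/2)·k1); w_{n+1} = w_n + h·k2.
x=1.000000, w=-1.780000:
  k1 = f(1.000000, -1.780000) = 3.431200
  k2 = f(1.195000, -1.110916) = 2.066269
  w ← -1.780000 + 0.39·2.066269 = -0.974155
w(1.39) ≈ -0.9742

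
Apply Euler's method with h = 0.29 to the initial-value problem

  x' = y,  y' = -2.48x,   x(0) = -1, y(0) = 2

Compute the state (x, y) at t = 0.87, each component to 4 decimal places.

Euler on (x,y): x_{n+1} = x_n + h·x', y_{n+1} = y_n + h·y'.
0.000000: (-1.000000, 2.000000); f=(2.000000, 2.480000) → (-0.420000, 2.719200)
0.290000: (-0.420000, 2.719200); f=(2.719200, 1.041600) → (0.368568, 3.021264)
0.580000: (0.368568, 3.021264); f=(3.021264, -0.914049) → (1.244735, 2.756190)
(x(0.87), y(0.87)) ≈ (1.2447, 2.7562)

1.2447, 2.7562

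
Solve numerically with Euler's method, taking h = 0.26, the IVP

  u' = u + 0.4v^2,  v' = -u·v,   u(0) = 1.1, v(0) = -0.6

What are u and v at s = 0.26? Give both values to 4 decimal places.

Euler on (u,v): u_{n+1} = u_n + h·u', v_{n+1} = v_n + h·v'.
0.000000: (1.100000, -0.600000); f=(1.244000, 0.660000) → (1.423440, -0.428400)
(u(0.26), v(0.26)) ≈ (1.4234, -0.4284)

1.4234, -0.4284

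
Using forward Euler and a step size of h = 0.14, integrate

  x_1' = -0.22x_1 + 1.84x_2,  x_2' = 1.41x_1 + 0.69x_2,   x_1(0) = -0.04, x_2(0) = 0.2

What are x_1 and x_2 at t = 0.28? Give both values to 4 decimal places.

Euler on (x_1,x_2): x_1_{n+1} = x_1_n + h·x_1', x_2_{n+1} = x_2_n + h·x_2'.
0.000000: (-0.040000, 0.200000); f=(0.376800, 0.081600) → (0.012752, 0.211424)
0.140000: (0.012752, 0.211424); f=(0.386215, 0.163863) → (0.066822, 0.234365)
(x_1(0.28), x_2(0.28)) ≈ (0.0668, 0.2344)

0.0668, 0.2344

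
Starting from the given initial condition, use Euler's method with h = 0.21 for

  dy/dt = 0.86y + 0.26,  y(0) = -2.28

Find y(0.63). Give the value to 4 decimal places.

-3.5567

Euler: y_{n+1} = y_n + h·f(t_n, y_n).
t=0.000000, y=-2.280000: f=-1.700800 → y ← -2.280000 + 0.21·(-1.700800) = -2.637168
t=0.210000, y=-2.637168: f=-2.007964 → y ← -2.637168 + 0.21·(-2.007964) = -3.058841
t=0.420000, y=-3.058841: f=-2.370603 → y ← -3.058841 + 0.21·(-2.370603) = -3.556667
y(0.63) ≈ -3.5567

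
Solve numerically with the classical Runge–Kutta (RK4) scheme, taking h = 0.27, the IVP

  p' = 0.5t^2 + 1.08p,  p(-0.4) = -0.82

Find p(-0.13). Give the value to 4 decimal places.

RK4: k1 = f(t_n, p_n); k2 = f(t_n + h/2, p_n + (h/2)·k1); k3 = f(t_n + h/2, p_n + (h/2)·k2); k4 = f(t_n + h, p_n + h·k3); p_{n+1} = p_n + (h/6)·(k1 + 2k2 + 2k3 + k4).
t=-0.400000, p=-0.820000:
  k1 = f(-0.400000, -0.820000) = -0.805600
  k2 = f(-0.265000, -0.928756) = -0.967944
  k3 = f(-0.265000, -0.950672) = -0.991614
  k4 = f(-0.130000, -1.087736) = -1.166305
  p ← -0.820000 + (0.27/6)·(k1 + 2k2 + 2k3 + k4) = -1.085096
p(-0.13) ≈ -1.0851

-1.0851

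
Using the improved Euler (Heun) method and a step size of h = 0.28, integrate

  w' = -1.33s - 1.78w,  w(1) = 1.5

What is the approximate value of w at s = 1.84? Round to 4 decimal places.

Heun: k1 = f(s_n, w_n); k2 = f(s_n + h, w_n + h·k1); w_{n+1} = w_n + (h/2)·(k1 + k2).
s=1.000000, w=1.500000:
  k1 = f(1.000000, 1.500000) = -4.000000
  k2 = f(1.280000, 0.380000) = -2.378800
  w ← 1.500000 + (0.28/2)·(-4.000000 + (-2.378800)) = 0.606968
s=1.280000, w=0.606968:
  k1 = f(1.280000, 0.606968) = -2.782803
  k2 = f(1.560000, -0.172217) = -1.768254
  w ← 0.606968 + (0.28/2)·(-2.782803 + (-1.768254)) = -0.030180
s=1.560000, w=-0.030180:
  k1 = f(1.560000, -0.030180) = -2.021080
  k2 = f(1.840000, -0.596082) = -1.386174
  w ← -0.030180 + (0.28/2)·(-2.021080 + (-1.386174)) = -0.507195
w(1.84) ≈ -0.5072

-0.5072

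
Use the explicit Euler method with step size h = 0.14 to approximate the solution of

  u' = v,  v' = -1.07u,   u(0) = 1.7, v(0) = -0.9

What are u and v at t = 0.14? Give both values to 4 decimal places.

1.5740, -1.1547

Euler on (u,v): u_{n+1} = u_n + h·u', v_{n+1} = v_n + h·v'.
0.000000: (1.700000, -0.900000); f=(-0.900000, -1.819000) → (1.574000, -1.154660)
(u(0.14), v(0.14)) ≈ (1.5740, -1.1547)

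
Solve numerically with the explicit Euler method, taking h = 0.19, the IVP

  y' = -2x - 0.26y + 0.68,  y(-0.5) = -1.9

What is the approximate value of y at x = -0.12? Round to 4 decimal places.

-1.1665

Euler: y_{n+1} = y_n + h·f(x_n, y_n).
x=-0.500000, y=-1.900000: f=2.174000 → y ← -1.900000 + 0.19·2.174000 = -1.486940
x=-0.310000, y=-1.486940: f=1.686604 → y ← -1.486940 + 0.19·1.686604 = -1.166485
y(-0.12) ≈ -1.1665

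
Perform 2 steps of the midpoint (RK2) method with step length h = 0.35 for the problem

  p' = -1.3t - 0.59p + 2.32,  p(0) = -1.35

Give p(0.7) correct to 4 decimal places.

0.1379

Midpoint: k1 = f(t_n, p_n); k2 = f(t_n + h/2, p_n + (h/2)·k1); p_{n+1} = p_n + h·k2.
t=0.000000, p=-1.350000:
  k1 = f(0.000000, -1.350000) = 3.116500
  k2 = f(0.175000, -0.804613) = 2.567221
  p ← -1.350000 + 0.35·2.567221 = -0.451473
t=0.350000, p=-0.451473:
  k1 = f(0.350000, -0.451473) = 2.131369
  k2 = f(0.525000, -0.078483) = 1.683805
  p ← -0.451473 + 0.35·1.683805 = 0.137859
p(0.7) ≈ 0.1379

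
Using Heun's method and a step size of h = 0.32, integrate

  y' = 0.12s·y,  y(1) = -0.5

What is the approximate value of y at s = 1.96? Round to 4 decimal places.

Heun: k1 = f(s_n, y_n); k2 = f(s_n + h, y_n + h·k1); y_{n+1} = y_n + (h/2)·(k1 + k2).
s=1.000000, y=-0.500000:
  k1 = f(1.000000, -0.500000) = -0.060000
  k2 = f(1.320000, -0.519200) = -0.082241
  y ← -0.500000 + (0.32/2)·(-0.060000 + (-0.082241)) = -0.522759
s=1.320000, y=-0.522759:
  k1 = f(1.320000, -0.522759) = -0.082805
  k2 = f(1.640000, -0.549256) = -0.108094
  y ← -0.522759 + (0.32/2)·(-0.082805 + (-0.108094)) = -0.553302
s=1.640000, y=-0.553302:
  k1 = f(1.640000, -0.553302) = -0.108890
  k2 = f(1.960000, -0.588147) = -0.138332
  y ← -0.553302 + (0.32/2)·(-0.108890 + (-0.138332)) = -0.592858
y(1.96) ≈ -0.5929

-0.5929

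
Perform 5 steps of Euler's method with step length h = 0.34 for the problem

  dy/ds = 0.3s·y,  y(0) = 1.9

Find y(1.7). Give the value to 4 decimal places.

2.6429

Euler: y_{n+1} = y_n + h·f(s_n, y_n).
s=0.000000, y=1.900000: f=0.000000 → y ← 1.900000 + 0.34·0.000000 = 1.900000
s=0.340000, y=1.900000: f=0.193800 → y ← 1.900000 + 0.34·0.193800 = 1.965892
s=0.680000, y=1.965892: f=0.401042 → y ← 1.965892 + 0.34·0.401042 = 2.102246
s=1.020000, y=2.102246: f=0.643287 → y ← 2.102246 + 0.34·0.643287 = 2.320964
s=1.360000, y=2.320964: f=0.946953 → y ← 2.320964 + 0.34·0.946953 = 2.642928
y(1.7) ≈ 2.6429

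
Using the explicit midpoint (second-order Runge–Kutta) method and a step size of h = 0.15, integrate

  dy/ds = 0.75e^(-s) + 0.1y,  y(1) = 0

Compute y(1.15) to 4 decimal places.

0.0387

Midpoint: k1 = f(s_n, y_n); k2 = f(s_n + h/2, y_n + (h/2)·k1); y_{n+1} = y_n + h·k2.
s=1.000000, y=0.000000:
  k1 = f(1.000000, 0.000000) = 0.275910
  k2 = f(1.075000, 0.020693) = 0.258043
  y ← 0.000000 + 0.15·0.258043 = 0.038706
y(1.15) ≈ 0.0387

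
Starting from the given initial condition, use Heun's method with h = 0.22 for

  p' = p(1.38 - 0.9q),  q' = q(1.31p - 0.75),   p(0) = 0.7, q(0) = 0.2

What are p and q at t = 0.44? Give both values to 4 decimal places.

1.1748, 0.2426

Heun on (p,q): k1 = f(t_n, state_n); k2 = f(t_n + h, state_n + h·k1); state_{n+1} = state_n + (h/2)·(k1 + k2).
0.000000: (0.700000, 0.200000)
  k1 = (0.840000, 0.033400)
  predictor → (0.884800, 0.207348)
  k2 = (1.055909, 0.084824)
  → (0.908550, 0.213005)
0.220000: (0.908550, 0.213005)
  k1 = (1.079626, 0.093765)
  predictor → (1.146068, 0.233633)
  k2 = (1.340590, 0.175540)
  → (1.174774, 0.242628)
(p(0.44), q(0.44)) ≈ (1.1748, 0.2426)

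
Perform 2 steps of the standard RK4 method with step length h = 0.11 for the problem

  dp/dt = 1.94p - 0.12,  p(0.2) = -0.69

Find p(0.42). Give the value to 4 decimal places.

-1.0902

RK4: k1 = f(t_n, p_n); k2 = f(t_n + h/2, p_n + (h/2)·k1); k3 = f(t_n + h/2, p_n + (h/2)·k2); k4 = f(t_n + h, p_n + h·k3); p_{n+1} = p_n + (h/6)·(k1 + 2k2 + 2k3 + k4).
t=0.200000, p=-0.690000:
  k1 = f(0.200000, -0.690000) = -1.458600
  k2 = f(0.255000, -0.770223) = -1.614233
  k3 = f(0.255000, -0.778783) = -1.630839
  k4 = f(0.310000, -0.869392) = -1.806621
  p ← -0.690000 + (0.11/6)·(k1 + 2k2 + 2k3 + k4) = -0.868848
t=0.310000, p=-0.868848:
  k1 = f(0.310000, -0.868848) = -1.805566
  k2 = f(0.365000, -0.968154) = -1.998220
  k3 = f(0.365000, -0.978750) = -2.018776
  k4 = f(0.420000, -1.090914) = -2.236373
  p ← -0.868848 + (0.11/6)·(k1 + 2k2 + 2k3 + k4) = -1.090240
p(0.42) ≈ -1.0902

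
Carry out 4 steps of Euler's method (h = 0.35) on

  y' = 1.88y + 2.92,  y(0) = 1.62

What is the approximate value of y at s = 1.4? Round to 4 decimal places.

22.4260

Euler: y_{n+1} = y_n + h·f(s_n, y_n).
s=0.000000, y=1.620000: f=5.965600 → y ← 1.620000 + 0.35·5.965600 = 3.707960
s=0.350000, y=3.707960: f=9.890965 → y ← 3.707960 + 0.35·9.890965 = 7.169798
s=0.700000, y=7.169798: f=16.399220 → y ← 7.169798 + 0.35·16.399220 = 12.909525
s=1.050000, y=12.909525: f=27.189906 → y ← 12.909525 + 0.35·27.189906 = 22.425992
y(1.4) ≈ 22.4260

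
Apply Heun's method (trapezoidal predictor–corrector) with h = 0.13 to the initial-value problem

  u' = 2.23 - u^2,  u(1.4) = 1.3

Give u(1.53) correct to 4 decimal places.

1.3580

Heun: k1 = f(t_n, u_n); k2 = f(t_n + h, u_n + h·k1); u_{n+1} = u_n + (h/2)·(k1 + k2).
t=1.400000, u=1.300000:
  k1 = f(1.400000, 1.300000) = 0.540000
  k2 = f(1.530000, 1.370200) = 0.352552
  u ← 1.300000 + (0.13/2)·(0.540000 + 0.352552) = 1.358016
u(1.53) ≈ 1.3580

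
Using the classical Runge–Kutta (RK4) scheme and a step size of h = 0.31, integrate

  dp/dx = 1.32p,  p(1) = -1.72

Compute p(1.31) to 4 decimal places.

RK4: k1 = f(x_n, p_n); k2 = f(x_n + h/2, p_n + (h/2)·k1); k3 = f(x_n + h/2, p_n + (h/2)·k2); k4 = f(x_n + h, p_n + h·k3); p_{n+1} = p_n + (h/6)·(k1 + 2k2 + 2k3 + k4).
x=1.000000, p=-1.720000:
  k1 = f(1.000000, -1.720000) = -2.270400
  k2 = f(1.155000, -2.071912) = -2.734924
  k3 = f(1.155000, -2.143913) = -2.829965
  k4 = f(1.310000, -2.597289) = -3.428422
  p ← -1.720000 + (0.31/6)·(k1 + 2k2 + 2k3 + k4) = -2.589478
p(1.31) ≈ -2.5895

-2.5895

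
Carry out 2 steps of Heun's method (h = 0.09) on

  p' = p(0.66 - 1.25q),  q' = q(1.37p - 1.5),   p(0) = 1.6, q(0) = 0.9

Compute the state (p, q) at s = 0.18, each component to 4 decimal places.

1.4539, 1.0018

Heun on (p,q): k1 = f(s_n, state_n); k2 = f(s_n + h, state_n + h·k1); state_{n+1} = state_n + (h/2)·(k1 + k2).
0.000000: (1.600000, 0.900000)
  k1 = (-0.744000, 0.622800)
  predictor → (1.533040, 0.956052)
  k2 = (-0.820276, 0.573884)
  → (1.529608, 0.953851)
0.090000: (1.529608, 0.953851)
  k1 = (-0.814231, 0.568078)
  predictor → (1.456327, 1.004978)
  k2 = (-0.868294, 0.497633)
  → (1.453894, 1.001808)
(p(0.18), q(0.18)) ≈ (1.4539, 1.0018)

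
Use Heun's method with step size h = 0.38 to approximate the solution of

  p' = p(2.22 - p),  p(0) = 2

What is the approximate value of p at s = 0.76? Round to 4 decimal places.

2.1608

Heun: k1 = f(s_n, p_n); k2 = f(s_n + h, p_n + h·k1); p_{n+1} = p_n + (h/2)·(k1 + k2).
s=0.000000, p=2.000000:
  k1 = f(0.000000, 2.000000) = 0.440000
  k2 = f(0.380000, 2.167200) = 0.114428
  p ← 2.000000 + (0.38/2)·(0.440000 + 0.114428) = 2.105341
s=0.380000, p=2.105341:
  k1 = f(0.380000, 2.105341) = 0.241396
  k2 = f(0.760000, 2.197072) = 0.050375
  p ← 2.105341 + (0.38/2)·(0.241396 + 0.050375) = 2.160778
p(0.76) ≈ 2.1608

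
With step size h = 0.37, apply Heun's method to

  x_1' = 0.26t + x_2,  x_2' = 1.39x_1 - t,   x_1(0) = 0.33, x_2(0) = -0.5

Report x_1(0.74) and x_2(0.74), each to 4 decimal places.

0.0756, -0.5851

Heun on (x_1,x_2): k1 = f(t_n, state_n); k2 = f(t_n + h, state_n + h·k1); state_{n+1} = state_n + (h/2)·(k1 + k2).
0.000000: (0.330000, -0.500000)
  k1 = (-0.500000, 0.458700)
  predictor → (0.145000, -0.330281)
  k2 = (-0.234081, -0.168450)
  → (0.194195, -0.446304)
0.370000: (0.194195, -0.446304)
  k1 = (-0.350104, -0.100069)
  predictor → (0.064657, -0.483329)
  k2 = (-0.290929, -0.650127)
  → (0.075604, -0.585090)
(x_1(0.74), x_2(0.74)) ≈ (0.0756, -0.5851)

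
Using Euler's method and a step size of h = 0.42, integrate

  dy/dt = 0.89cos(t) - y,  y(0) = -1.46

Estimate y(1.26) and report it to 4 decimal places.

0.2883

Euler: y_{n+1} = y_n + h·f(t_n, y_n).
t=0.000000, y=-1.460000: f=2.350000 → y ← -1.460000 + 0.42·2.350000 = -0.473000
t=0.420000, y=-0.473000: f=1.285649 → y ← -0.473000 + 0.42·1.285649 = 0.066973
t=0.840000, y=0.066973: f=0.527069 → y ← 0.066973 + 0.42·0.527069 = 0.288342
y(1.26) ≈ 0.2883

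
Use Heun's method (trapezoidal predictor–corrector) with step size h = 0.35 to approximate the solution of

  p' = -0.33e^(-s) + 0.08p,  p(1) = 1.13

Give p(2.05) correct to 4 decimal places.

Heun: k1 = f(s_n, p_n); k2 = f(s_n + h, p_n + h·k1); p_{n+1} = p_n + (h/2)·(k1 + k2).
s=1.000000, p=1.130000:
  k1 = f(1.000000, 1.130000) = -0.031000
  k2 = f(1.350000, 1.119150) = 0.003983
  p ← 1.130000 + (0.35/2)·(-0.031000 + 0.003983) = 1.125272
s=1.350000, p=1.125272:
  k1 = f(1.350000, 1.125272) = 0.004472
  k2 = f(1.700000, 1.126837) = 0.029861
  p ← 1.125272 + (0.35/2)·(0.004472 + 0.029861) = 1.131280
s=1.700000, p=1.131280:
  k1 = f(1.700000, 1.131280) = 0.030217
  k2 = f(2.050000, 1.141856) = 0.048866
  p ← 1.131280 + (0.35/2)·(0.030217 + 0.048866) = 1.145120
p(2.05) ≈ 1.1451

1.1451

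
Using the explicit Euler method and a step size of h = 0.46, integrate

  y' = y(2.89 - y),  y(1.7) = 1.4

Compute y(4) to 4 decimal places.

2.8883

Euler: y_{n+1} = y_n + h·f(t_n, y_n).
t=1.700000, y=1.400000: f=2.086000 → y ← 1.400000 + 0.46·2.086000 = 2.359560
t=2.160000, y=2.359560: f=1.251605 → y ← 2.359560 + 0.46·1.251605 = 2.935298
t=2.620000, y=2.935298: f=-0.132964 → y ← 2.935298 + 0.46·(-0.132964) = 2.874135
t=3.080000, y=2.874135: f=0.045599 → y ← 2.874135 + 0.46·0.045599 = 2.895110
t=3.540000, y=2.895110: f=-0.014795 → y ← 2.895110 + 0.46·(-0.014795) = 2.888305
y(4) ≈ 2.8883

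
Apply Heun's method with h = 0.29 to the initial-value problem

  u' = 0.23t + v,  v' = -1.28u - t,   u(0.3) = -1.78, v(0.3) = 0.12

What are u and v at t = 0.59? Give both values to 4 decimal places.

-1.6323, 0.6415

Heun on (u,v): k1 = f(t_n, state_n); k2 = f(t_n + h, state_n + h·k1); state_{n+1} = state_n + (h/2)·(k1 + k2).
0.300000: (-1.780000, 0.120000)
  k1 = (0.189000, 1.978400)
  predictor → (-1.725190, 0.693736)
  k2 = (0.829436, 1.618243)
  → (-1.632327, 0.641513)
(u(0.59), v(0.59)) ≈ (-1.6323, 0.6415)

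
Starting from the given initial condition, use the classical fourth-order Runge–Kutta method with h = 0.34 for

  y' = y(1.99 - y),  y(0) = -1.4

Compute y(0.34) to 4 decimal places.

RK4: k1 = f(t_n, y_n); k2 = f(t_n + h/2, y_n + (h/2)·k1); k3 = f(t_n + h/2, y_n + (h/2)·k2); k4 = f(t_n + h, y_n + h·k3); y_{n+1} = y_n + (h/6)·(k1 + 2k2 + 2k3 + k4).
t=0.000000, y=-1.400000:
  k1 = f(0.000000, -1.400000) = -4.746000
  k2 = f(0.170000, -2.206820) = -9.261626
  k3 = f(0.170000, -2.974476) = -14.766718
  k4 = f(0.340000, -6.420684) = -54.002348
  y ← -1.400000 + (0.34/6)·(k1 + 2k2 + 2k3 + k4) = -7.452285
y(0.34) ≈ -7.4523

-7.4523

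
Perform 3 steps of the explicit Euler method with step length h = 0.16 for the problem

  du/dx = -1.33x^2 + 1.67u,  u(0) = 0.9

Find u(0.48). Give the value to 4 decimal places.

Euler: u_{n+1} = u_n + h·f(x_n, u_n).
x=0.000000, u=0.900000: f=1.503000 → u ← 0.900000 + 0.16·1.503000 = 1.140480
x=0.160000, u=1.140480: f=1.870554 → u ← 1.140480 + 0.16·1.870554 = 1.439769
x=0.320000, u=1.439769: f=2.268222 → u ← 1.439769 + 0.16·2.268222 = 1.802684
u(0.48) ≈ 1.8027

1.8027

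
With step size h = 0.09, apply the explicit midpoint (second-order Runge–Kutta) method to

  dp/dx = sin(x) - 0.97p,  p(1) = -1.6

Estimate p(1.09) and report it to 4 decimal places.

-1.3919

Midpoint: k1 = f(x_n, p_n); k2 = f(x_n + h/2, p_n + (h/2)·k1); p_{n+1} = p_n + h·k2.
x=1.000000, p=-1.600000:
  k1 = f(1.000000, -1.600000) = 2.393471
  k2 = f(1.045000, -1.492294) = 2.312450
  p ← -1.600000 + 0.09·2.312450 = -1.391880
p(1.09) ≈ -1.3919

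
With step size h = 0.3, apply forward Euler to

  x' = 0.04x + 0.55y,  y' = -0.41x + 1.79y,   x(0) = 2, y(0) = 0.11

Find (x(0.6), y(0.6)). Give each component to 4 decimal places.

Euler on (x,y): x_{n+1} = x_n + h·x', y_{n+1} = y_n + h·y'.
0.000000: (2.000000, 0.110000); f=(0.140500, -0.623100) → (2.042150, -0.076930)
0.300000: (2.042150, -0.076930); f=(0.039374, -0.974986) → (2.053962, -0.369426)
(x(0.6), y(0.6)) ≈ (2.0540, -0.3694)

2.0540, -0.3694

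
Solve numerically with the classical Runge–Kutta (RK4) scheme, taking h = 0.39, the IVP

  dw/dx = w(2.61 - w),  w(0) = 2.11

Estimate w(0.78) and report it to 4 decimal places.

RK4: k1 = f(x_n, w_n); k2 = f(x_n + h/2, w_n + (h/2)·k1); k3 = f(x_n + h/2, w_n + (h/2)·k2); k4 = f(x_n + h, w_n + h·k3); w_{n+1} = w_n + (h/6)·(k1 + 2k2 + 2k3 + k4).
x=0.000000, w=2.110000:
  k1 = f(0.000000, 2.110000) = 1.055000
  k2 = f(0.195000, 2.315725) = 0.681460
  k3 = f(0.195000, 2.242885) = 0.823397
  k4 = f(0.390000, 2.431125) = 0.434868
  w ← 2.110000 + (0.39/6)·(k1 + 2k2 + 2k3 + k4) = 2.402473
x=0.390000, w=2.402473:
  k1 = f(0.390000, 2.402473) = 0.498578
  k2 = f(0.585000, 2.499696) = 0.275727
  k3 = f(0.585000, 2.456240) = 0.377672
  k4 = f(0.780000, 2.549765) = 0.153585
  w ← 2.402473 + (0.39/6)·(k1 + 2k2 + 2k3 + k4) = 2.529805
w(0.78) ≈ 2.5298

2.5298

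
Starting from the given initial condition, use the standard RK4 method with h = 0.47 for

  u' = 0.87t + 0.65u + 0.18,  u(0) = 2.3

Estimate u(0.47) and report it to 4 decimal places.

3.3273

RK4: k1 = f(t_n, u_n); k2 = f(t_n + h/2, u_n + (h/2)·k1); k3 = f(t_n + h/2, u_n + (h/2)·k2); k4 = f(t_n + h, u_n + h·k3); u_{n+1} = u_n + (h/6)·(k1 + 2k2 + 2k3 + k4).
t=0.000000, u=2.300000:
  k1 = f(0.000000, 2.300000) = 1.675000
  k2 = f(0.235000, 2.693625) = 2.135306
  k3 = f(0.235000, 2.801797) = 2.205618
  k4 = f(0.470000, 3.336640) = 2.757716
  u ← 2.300000 + (0.47/6)·(k1 + 2k2 + 2k3 + k4) = 3.327308
u(0.47) ≈ 3.3273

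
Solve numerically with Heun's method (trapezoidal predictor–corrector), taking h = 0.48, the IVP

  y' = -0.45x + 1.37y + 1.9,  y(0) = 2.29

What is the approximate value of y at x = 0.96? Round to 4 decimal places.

Heun: k1 = f(x_n, y_n); k2 = f(x_n + h, y_n + h·k1); y_{n+1} = y_n + (h/2)·(k1 + k2).
x=0.000000, y=2.290000:
  k1 = f(0.000000, 2.290000) = 5.037300
  k2 = f(0.480000, 4.707904) = 8.133828
  y ← 2.290000 + (0.48/2)·(5.037300 + 8.133828) = 5.451071
x=0.480000, y=5.451071:
  k1 = f(0.480000, 5.451071) = 9.151967
  k2 = f(0.960000, 9.844015) = 14.954301
  y ← 5.451071 + (0.48/2)·(9.151967 + 14.954301) = 11.236575
y(0.96) ≈ 11.2366

11.2366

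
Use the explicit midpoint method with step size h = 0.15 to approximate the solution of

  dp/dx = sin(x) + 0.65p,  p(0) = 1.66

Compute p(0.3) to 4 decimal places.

2.0638

Midpoint: k1 = f(x_n, p_n); k2 = f(x_n + h/2, p_n + (h/2)·k1); p_{n+1} = p_n + h·k2.
x=0.000000, p=1.660000:
  k1 = f(0.000000, 1.660000) = 1.079000
  k2 = f(0.075000, 1.740925) = 1.206531
  p ← 1.660000 + 0.15·1.206531 = 1.840980
x=0.150000, p=1.840980:
  k1 = f(0.150000, 1.840980) = 1.346075
  k2 = f(0.225000, 1.941935) = 1.485364
  p ← 1.840980 + 0.15·1.485364 = 2.063784
p(0.3) ≈ 2.0638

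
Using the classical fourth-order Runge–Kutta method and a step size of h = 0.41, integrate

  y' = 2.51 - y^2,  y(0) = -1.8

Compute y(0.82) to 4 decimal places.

RK4: k1 = f(x_n, y_n); k2 = f(x_n + h/2, y_n + (h/2)·k1); k3 = f(x_n + h/2, y_n + (h/2)·k2); k4 = f(x_n + h, y_n + h·k3); y_{n+1} = y_n + (h/6)·(k1 + 2k2 + 2k3 + k4).
x=0.000000, y=-1.800000:
  k1 = f(0.000000, -1.800000) = -0.730000
  k2 = f(0.205000, -1.949650) = -1.291135
  k3 = f(0.205000, -2.064683) = -1.752915
  k4 = f(0.410000, -2.518695) = -3.833825
  y ← -1.800000 + (0.41/6)·(k1 + 2k2 + 2k3 + k4) = -2.527881
x=0.410000, y=-2.527881:
  k1 = f(0.410000, -2.527881) = -3.880185
  k2 = f(0.615000, -3.323319) = -8.534452
  k3 = f(0.615000, -4.277444) = -15.786528
  k4 = f(0.820000, -9.000358) = -78.496440
  y ← -2.527881 + (0.41/6)·(k1 + 2k2 + 2k3 + k4) = -11.480818
y(0.82) ≈ -11.4808

-11.4808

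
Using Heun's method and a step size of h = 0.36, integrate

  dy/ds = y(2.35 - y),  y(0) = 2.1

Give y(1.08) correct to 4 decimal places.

2.3154

Heun: k1 = f(s_n, y_n); k2 = f(s_n + h, y_n + h·k1); y_{n+1} = y_n + (h/2)·(k1 + k2).
s=0.000000, y=2.100000:
  k1 = f(0.000000, 2.100000) = 0.525000
  k2 = f(0.360000, 2.289000) = 0.139629
  y ← 2.100000 + (0.36/2)·(0.525000 + 0.139629) = 2.219633
s=0.360000, y=2.219633:
  k1 = f(0.360000, 2.219633) = 0.289366
  k2 = f(0.720000, 2.323805) = 0.060872
  y ← 2.219633 + (0.36/2)·(0.289366 + 0.060872) = 2.282676
s=0.720000, y=2.282676:
  k1 = f(0.720000, 2.282676) = 0.153679
  k2 = f(1.080000, 2.338000) = 0.028055
  y ← 2.282676 + (0.36/2)·(0.153679 + 0.028055) = 2.315388
y(1.08) ≈ 2.3154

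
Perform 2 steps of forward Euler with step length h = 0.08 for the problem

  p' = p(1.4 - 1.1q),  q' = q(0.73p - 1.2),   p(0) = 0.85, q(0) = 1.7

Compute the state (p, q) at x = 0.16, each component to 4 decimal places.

Euler on (p,q): p_{n+1} = p_n + h·p', q_{n+1} = q_n + h·q'.
0.000000: (0.850000, 1.700000); f=(-0.399500, -0.985150) → (0.818040, 1.621188)
0.080000: (0.818040, 1.621188); f=(-0.313560, -0.977302) → (0.792955, 1.543004)
(p(0.16), q(0.16)) ≈ (0.7930, 1.5430)

0.7930, 1.5430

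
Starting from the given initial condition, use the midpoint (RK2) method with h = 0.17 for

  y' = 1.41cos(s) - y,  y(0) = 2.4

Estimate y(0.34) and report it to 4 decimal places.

2.1078

Midpoint: k1 = f(s_n, y_n); k2 = f(s_n + h/2, y_n + (h/2)·k1); y_{n+1} = y_n + h·k2.
s=0.000000, y=2.400000:
  k1 = f(0.000000, 2.400000) = -0.990000
  k2 = f(0.085000, 2.315850) = -0.910941
  y ← 2.400000 + 0.17·(-0.910941) = 2.245140
s=0.170000, y=2.245140:
  k1 = f(0.170000, 2.245140) = -0.855466
  k2 = f(0.255000, 2.172426) = -0.808020
  y ← 2.245140 + 0.17·(-0.808020) = 2.107777
y(0.34) ≈ 2.1078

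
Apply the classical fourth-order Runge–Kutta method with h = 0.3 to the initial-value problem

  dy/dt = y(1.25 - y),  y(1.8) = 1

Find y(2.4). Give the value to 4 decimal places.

RK4: k1 = f(t_n, y_n); k2 = f(t_n + h/2, y_n + (h/2)·k1); k3 = f(t_n + h/2, y_n + (h/2)·k2); k4 = f(t_n + h, y_n + h·k3); y_{n+1} = y_n + (h/6)·(k1 + 2k2 + 2k3 + k4).
t=1.800000, y=1.000000:
  k1 = f(1.800000, 1.000000) = 0.250000
  k2 = f(1.950000, 1.037500) = 0.220469
  k3 = f(1.950000, 1.033070) = 0.224104
  k4 = f(2.100000, 1.067231) = 0.195057
  y ← 1.000000 + (0.3/6)·(k1 + 2k2 + 2k3 + k4) = 1.066710
t=2.100000, y=1.066710:
  k1 = f(2.100000, 1.066710) = 0.195517
  k2 = f(2.250000, 1.096038) = 0.168749
  k3 = f(2.250000, 1.092022) = 0.172515
  k4 = f(2.400000, 1.118465) = 0.147118
  y ← 1.066710 + (0.3/6)·(k1 + 2k2 + 2k3 + k4) = 1.117968
y(2.4) ≈ 1.1180

1.1180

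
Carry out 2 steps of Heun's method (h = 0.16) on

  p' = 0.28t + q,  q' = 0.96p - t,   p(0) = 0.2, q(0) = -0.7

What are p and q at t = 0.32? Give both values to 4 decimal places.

-0.0066, -0.7226

Heun on (p,q): k1 = f(t_n, state_n); k2 = f(t_n + h, state_n + h·k1); state_{n+1} = state_n + (h/2)·(k1 + k2).
0.000000: (0.200000, -0.700000)
  k1 = (-0.700000, 0.192000)
  predictor → (0.088000, -0.669280)
  k2 = (-0.624480, -0.075520)
  → (0.094042, -0.690682)
0.160000: (0.094042, -0.690682)
  k1 = (-0.645882, -0.069720)
  predictor → (-0.009299, -0.701837)
  k2 = (-0.612237, -0.328927)
  → (-0.006608, -0.722573)
(p(0.32), q(0.32)) ≈ (-0.0066, -0.7226)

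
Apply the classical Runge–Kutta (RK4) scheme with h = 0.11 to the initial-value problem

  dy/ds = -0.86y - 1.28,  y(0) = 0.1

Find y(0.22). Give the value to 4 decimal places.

RK4: k1 = f(s_n, y_n); k2 = f(s_n + h/2, y_n + (h/2)·k1); k3 = f(s_n + h/2, y_n + (h/2)·k2); k4 = f(s_n + h, y_n + h·k3); y_{n+1} = y_n + (h/6)·(k1 + 2k2 + 2k3 + k4).
s=0.000000, y=0.100000:
  k1 = f(0.000000, 0.100000) = -1.366000
  k2 = f(0.055000, 0.024870) = -1.301388
  k3 = f(0.055000, 0.028424) = -1.304444
  k4 = f(0.110000, -0.043489) = -1.242600
  y ← 0.100000 + (0.11/6)·(k1 + 2k2 + 2k3 + k4) = -0.043372
s=0.110000, y=-0.043372:
  k1 = f(0.110000, -0.043372) = -1.242700
  k2 = f(0.165000, -0.111720) = -1.183921
  k3 = f(0.165000, -0.108487) = -1.186701
  k4 = f(0.220000, -0.173909) = -1.130439
  y ← -0.043372 + (0.11/6)·(k1 + 2k2 + 2k3 + k4) = -0.173802
y(0.22) ≈ -0.1738

-0.1738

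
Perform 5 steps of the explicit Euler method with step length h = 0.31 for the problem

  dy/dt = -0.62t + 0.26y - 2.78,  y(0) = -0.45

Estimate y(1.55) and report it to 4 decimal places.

-6.3707

Euler: y_{n+1} = y_n + h·f(t_n, y_n).
t=0.000000, y=-0.450000: f=-2.897000 → y ← -0.450000 + 0.31·(-2.897000) = -1.348070
t=0.310000, y=-1.348070: f=-3.322698 → y ← -1.348070 + 0.31·(-3.322698) = -2.378106
t=0.620000, y=-2.378106: f=-3.782708 → y ← -2.378106 + 0.31·(-3.782708) = -3.550746
t=0.930000, y=-3.550746: f=-4.279794 → y ← -3.550746 + 0.31·(-4.279794) = -4.877482
t=1.240000, y=-4.877482: f=-4.816945 → y ← -4.877482 + 0.31·(-4.816945) = -6.370735
y(1.55) ≈ -6.3707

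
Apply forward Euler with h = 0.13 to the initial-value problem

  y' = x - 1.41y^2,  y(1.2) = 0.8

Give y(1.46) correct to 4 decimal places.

0.8827

Euler: y_{n+1} = y_n + h·f(x_n, y_n).
x=1.200000, y=0.800000: f=0.297600 → y ← 0.800000 + 0.13·0.297600 = 0.838688
x=1.330000, y=0.838688: f=0.338209 → y ← 0.838688 + 0.13·0.338209 = 0.882655
y(1.46) ≈ 0.8827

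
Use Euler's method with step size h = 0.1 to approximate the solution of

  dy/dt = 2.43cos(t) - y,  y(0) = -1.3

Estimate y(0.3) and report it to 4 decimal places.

-0.2951

Euler: y_{n+1} = y_n + h·f(t_n, y_n).
t=0.000000, y=-1.300000: f=3.730000 → y ← -1.300000 + 0.1·3.730000 = -0.927000
t=0.100000, y=-0.927000: f=3.344860 → y ← -0.927000 + 0.1·3.344860 = -0.592514
t=0.200000, y=-0.592514: f=2.974076 → y ← -0.592514 + 0.1·2.974076 = -0.295106
y(0.3) ≈ -0.2951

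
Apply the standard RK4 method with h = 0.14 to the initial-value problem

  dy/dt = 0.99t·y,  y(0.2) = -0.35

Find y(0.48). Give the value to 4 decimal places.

-0.3846

RK4: k1 = f(t_n, y_n); k2 = f(t_n + h/2, y_n + (h/2)·k1); k3 = f(t_n + h/2, y_n + (h/2)·k2); k4 = f(t_n + h, y_n + h·k3); y_{n+1} = y_n + (h/6)·(k1 + 2k2 + 2k3 + k4).
t=0.200000, y=-0.350000:
  k1 = f(0.200000, -0.350000) = -0.069300
  k2 = f(0.270000, -0.354851) = -0.094852
  k3 = f(0.270000, -0.356640) = -0.095330
  k4 = f(0.340000, -0.363346) = -0.122302
  y ← -0.350000 + (0.14/6)·(k1 + 2k2 + 2k3 + k4) = -0.363346
t=0.340000, y=-0.363346:
  k1 = f(0.340000, -0.363346) = -0.122302
  k2 = f(0.410000, -0.371907) = -0.150957
  k3 = f(0.410000, -0.373913) = -0.151771
  k4 = f(0.480000, -0.384594) = -0.182759
  y ← -0.363346 + (0.14/6)·(k1 + 2k2 + 2k3 + k4) = -0.384591
y(0.48) ≈ -0.3846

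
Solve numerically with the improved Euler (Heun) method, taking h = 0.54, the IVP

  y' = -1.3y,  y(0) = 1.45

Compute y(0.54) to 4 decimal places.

0.7894

Heun: k1 = f(t_n, y_n); k2 = f(t_n + h, y_n + h·k1); y_{n+1} = y_n + (h/2)·(k1 + k2).
t=0.000000, y=1.450000:
  k1 = f(0.000000, 1.450000) = -1.885000
  k2 = f(0.540000, 0.432100) = -0.561730
  y ← 1.450000 + (0.54/2)·(-1.885000 + (-0.561730)) = 0.789383
y(0.54) ≈ 0.7894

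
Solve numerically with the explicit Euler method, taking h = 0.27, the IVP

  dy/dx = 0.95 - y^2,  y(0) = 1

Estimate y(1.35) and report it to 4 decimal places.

0.9753

Euler: y_{n+1} = y_n + h·f(x_n, y_n).
x=0.000000, y=1.000000: f=-0.050000 → y ← 1.000000 + 0.27·(-0.050000) = 0.986500
x=0.270000, y=0.986500: f=-0.023182 → y ← 0.986500 + 0.27·(-0.023182) = 0.980241
x=0.540000, y=0.980241: f=-0.010872 → y ← 0.980241 + 0.27·(-0.010872) = 0.977305
x=0.810000, y=0.977305: f=-0.005126 → y ← 0.977305 + 0.27·(-0.005126) = 0.975921
x=1.080000, y=0.975921: f=-0.002423 → y ← 0.975921 + 0.27·(-0.002423) = 0.975267
y(1.35) ≈ 0.9753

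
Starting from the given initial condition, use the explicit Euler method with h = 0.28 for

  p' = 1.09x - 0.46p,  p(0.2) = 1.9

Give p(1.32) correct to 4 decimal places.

Euler: p_{n+1} = p_n + h·f(x_n, p_n).
x=0.200000, p=1.900000: f=-0.656000 → p ← 1.900000 + 0.28·(-0.656000) = 1.716320
x=0.480000, p=1.716320: f=-0.266307 → p ← 1.716320 + 0.28·(-0.266307) = 1.641754
x=0.760000, p=1.641754: f=0.073193 → p ← 1.641754 + 0.28·0.073193 = 1.662248
x=1.040000, p=1.662248: f=0.368966 → p ← 1.662248 + 0.28·0.368966 = 1.765559
p(1.32) ≈ 1.7656

1.7656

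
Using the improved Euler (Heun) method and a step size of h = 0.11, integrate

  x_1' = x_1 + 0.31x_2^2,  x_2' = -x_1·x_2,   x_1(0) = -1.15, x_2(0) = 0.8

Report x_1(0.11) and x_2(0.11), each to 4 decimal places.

Heun on (x_1,x_2): k1 = f(t_n, state_n); k2 = f(t_n + h, state_n + h·k1); state_{n+1} = state_n + (h/2)·(k1 + k2).
0.000000: (-1.150000, 0.800000)
  k1 = (-0.951600, 0.920000)
  predictor → (-1.254676, 0.901200)
  k2 = (-1.002906, 1.130714)
  → (-1.257498, 0.912789)
(x_1(0.11), x_2(0.11)) ≈ (-1.2575, 0.9128)

-1.2575, 0.9128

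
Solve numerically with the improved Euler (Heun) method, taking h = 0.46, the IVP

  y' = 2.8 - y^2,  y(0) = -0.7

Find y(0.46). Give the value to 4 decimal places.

Heun: k1 = f(x_n, y_n); k2 = f(x_n + h, y_n + h·k1); y_{n+1} = y_n + (h/2)·(k1 + k2).
x=0.000000, y=-0.700000:
  k1 = f(0.000000, -0.700000) = 2.310000
  k2 = f(0.460000, 0.362600) = 2.668521
  y ← -0.700000 + (0.46/2)·(2.310000 + 2.668521) = 0.445060
y(0.46) ≈ 0.4451

0.4451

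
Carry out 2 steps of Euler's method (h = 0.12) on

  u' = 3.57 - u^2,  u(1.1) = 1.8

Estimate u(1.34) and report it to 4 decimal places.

1.8619

Euler: u_{n+1} = u_n + h·f(s_n, u_n).
s=1.100000, u=1.800000: f=0.330000 → u ← 1.800000 + 0.12·0.330000 = 1.839600
s=1.220000, u=1.839600: f=0.185872 → u ← 1.839600 + 0.12·0.185872 = 1.861905
u(1.34) ≈ 1.8619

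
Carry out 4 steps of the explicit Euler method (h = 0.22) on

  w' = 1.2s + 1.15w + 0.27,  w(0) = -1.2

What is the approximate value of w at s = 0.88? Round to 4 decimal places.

-2.2030

Euler: w_{n+1} = w_n + h·f(s_n, w_n).
s=0.000000, w=-1.200000: f=-1.110000 → w ← -1.200000 + 0.22·(-1.110000) = -1.444200
s=0.220000, w=-1.444200: f=-1.126830 → w ← -1.444200 + 0.22·(-1.126830) = -1.692103
s=0.440000, w=-1.692103: f=-1.147918 → w ← -1.692103 + 0.22·(-1.147918) = -1.944645
s=0.660000, w=-1.944645: f=-1.174341 → w ← -1.944645 + 0.22·(-1.174341) = -2.203000
w(0.88) ≈ -2.2030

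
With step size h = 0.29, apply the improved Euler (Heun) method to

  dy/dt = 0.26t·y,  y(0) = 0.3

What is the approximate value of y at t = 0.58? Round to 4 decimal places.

Heun: k1 = f(t_n, y_n); k2 = f(t_n + h, y_n + h·k1); y_{n+1} = y_n + (h/2)·(k1 + k2).
t=0.000000, y=0.300000:
  k1 = f(0.000000, 0.300000) = 0.000000
  k2 = f(0.290000, 0.300000) = 0.022620
  y ← 0.300000 + (0.29/2)·(0.000000 + 0.022620) = 0.303280
t=0.290000, y=0.303280:
  k1 = f(0.290000, 0.303280) = 0.022867
  k2 = f(0.580000, 0.309911) = 0.046735
  y ← 0.303280 + (0.29/2)·(0.022867 + 0.046735) = 0.313372
y(0.58) ≈ 0.3134

0.3134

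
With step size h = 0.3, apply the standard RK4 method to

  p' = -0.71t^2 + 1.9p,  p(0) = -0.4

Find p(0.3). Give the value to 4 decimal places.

-0.7145

RK4: k1 = f(t_n, p_n); k2 = f(t_n + h/2, p_n + (h/2)·k1); k3 = f(t_n + h/2, p_n + (h/2)·k2); k4 = f(t_n + h, p_n + h·k3); p_{n+1} = p_n + (h/6)·(k1 + 2k2 + 2k3 + k4).
t=0.000000, p=-0.400000:
  k1 = f(0.000000, -0.400000) = -0.760000
  k2 = f(0.150000, -0.514000) = -0.992575
  k3 = f(0.150000, -0.548886) = -1.058859
  k4 = f(0.300000, -0.717658) = -1.427450
  p ← -0.400000 + (0.3/6)·(k1 + 2k2 + 2k3 + k4) = -0.714516
p(0.3) ≈ -0.7145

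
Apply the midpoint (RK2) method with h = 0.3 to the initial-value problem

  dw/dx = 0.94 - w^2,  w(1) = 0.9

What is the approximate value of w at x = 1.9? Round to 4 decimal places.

Midpoint: k1 = f(x_n, w_n); k2 = f(x_n + h/2, w_n + (h/2)·k1); w_{n+1} = w_n + h·k2.
x=1.000000, w=0.900000:
  k1 = f(1.000000, 0.900000) = 0.130000
  k2 = f(1.150000, 0.919500) = 0.094520
  w ← 0.900000 + 0.3·0.094520 = 0.928356
x=1.300000, w=0.928356:
  k1 = f(1.300000, 0.928356) = 0.078155
  k2 = f(1.450000, 0.940079) = 0.056251
  w ← 0.928356 + 0.3·0.056251 = 0.945231
x=1.600000, w=0.945231:
  k1 = f(1.600000, 0.945231) = 0.046538
  k2 = f(1.750000, 0.952212) = 0.033292
  w ← 0.945231 + 0.3·0.033292 = 0.955219
w(1.9) ≈ 0.9552

0.9552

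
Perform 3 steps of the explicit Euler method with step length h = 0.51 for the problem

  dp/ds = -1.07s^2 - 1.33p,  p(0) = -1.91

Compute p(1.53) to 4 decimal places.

Euler: p_{n+1} = p_n + h·f(s_n, p_n).
s=0.000000, p=-1.910000: f=2.540300 → p ← -1.910000 + 0.51·2.540300 = -0.614447
s=0.510000, p=-0.614447: f=0.538908 → p ← -0.614447 + 0.51·0.538908 = -0.339604
s=1.020000, p=-0.339604: f=-0.661554 → p ← -0.339604 + 0.51·(-0.661554) = -0.676997
p(1.53) ≈ -0.6770

-0.6770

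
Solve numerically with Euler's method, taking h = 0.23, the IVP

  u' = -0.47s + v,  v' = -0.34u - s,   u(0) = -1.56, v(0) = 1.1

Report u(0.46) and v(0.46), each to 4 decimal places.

-1.0508, 1.2713

Euler on (u,v): u_{n+1} = u_n + h·u', v_{n+1} = v_n + h·v'.
0.000000: (-1.560000, 1.100000); f=(1.100000, 0.530400) → (-1.307000, 1.221992)
0.230000: (-1.307000, 1.221992); f=(1.113892, 0.214380) → (-1.050805, 1.271299)
(u(0.46), v(0.46)) ≈ (-1.0508, 1.2713)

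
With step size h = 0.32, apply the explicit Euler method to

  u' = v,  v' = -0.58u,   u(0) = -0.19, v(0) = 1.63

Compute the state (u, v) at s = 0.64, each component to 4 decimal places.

Euler on (u,v): u_{n+1} = u_n + h·u', v_{n+1} = v_n + h·v'.
0.000000: (-0.190000, 1.630000); f=(1.630000, 0.110200) → (0.331600, 1.665264)
0.320000: (0.331600, 1.665264); f=(1.665264, -0.192328) → (0.864484, 1.603719)
(u(0.64), v(0.64)) ≈ (0.8645, 1.6037)

0.8645, 1.6037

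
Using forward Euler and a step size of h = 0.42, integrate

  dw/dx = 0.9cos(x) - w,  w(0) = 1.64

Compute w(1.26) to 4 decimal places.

0.8996

Euler: w_{n+1} = w_n + h·f(x_n, w_n).
x=0.000000, w=1.640000: f=-0.740000 → w ← 1.640000 + 0.42·(-0.740000) = 1.329200
x=0.420000, w=1.329200: f=-0.507420 → w ← 1.329200 + 0.42·(-0.507420) = 1.116084
x=0.840000, w=1.116084: f=-0.515367 → w ← 1.116084 + 0.42·(-0.515367) = 0.899629
w(1.26) ≈ 0.8996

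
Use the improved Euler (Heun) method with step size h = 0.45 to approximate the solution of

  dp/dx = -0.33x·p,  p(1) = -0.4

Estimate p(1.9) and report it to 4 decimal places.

-0.2608

Heun: k1 = f(x_n, p_n); k2 = f(x_n + h, p_n + h·k1); p_{n+1} = p_n + (h/2)·(k1 + k2).
x=1.000000, p=-0.400000:
  k1 = f(1.000000, -0.400000) = 0.132000
  k2 = f(1.450000, -0.340600) = 0.162977
  p ← -0.400000 + (0.45/2)·(0.132000 + 0.162977) = -0.333630
x=1.450000, p=-0.333630:
  k1 = f(1.450000, -0.333630) = 0.159642
  k2 = f(1.900000, -0.261791) = 0.164143
  p ← -0.333630 + (0.45/2)·(0.159642 + 0.164143) = -0.260778
p(1.9) ≈ -0.2608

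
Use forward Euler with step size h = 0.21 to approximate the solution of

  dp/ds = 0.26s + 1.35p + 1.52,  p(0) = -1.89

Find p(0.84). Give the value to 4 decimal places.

-3.1168

Euler: p_{n+1} = p_n + h·f(s_n, p_n).
s=0.000000, p=-1.890000: f=-1.031500 → p ← -1.890000 + 0.21·(-1.031500) = -2.106615
s=0.210000, p=-2.106615: f=-1.269330 → p ← -2.106615 + 0.21·(-1.269330) = -2.373174
s=0.420000, p=-2.373174: f=-1.574585 → p ← -2.373174 + 0.21·(-1.574585) = -2.703837
s=0.630000, p=-2.703837: f=-1.966380 → p ← -2.703837 + 0.21·(-1.966380) = -3.116777
p(0.84) ≈ -3.1168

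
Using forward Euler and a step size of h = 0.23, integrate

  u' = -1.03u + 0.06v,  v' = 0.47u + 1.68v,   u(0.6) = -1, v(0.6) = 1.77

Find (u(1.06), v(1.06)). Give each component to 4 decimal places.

-0.5313, 3.1724

Euler on (u,v): u_{n+1} = u_n + h·u', v_{n+1} = v_n + h·v'.
0.600000: (-1.000000, 1.770000); f=(1.136200, 2.503600) → (-0.738674, 2.345828)
0.830000: (-0.738674, 2.345828); f=(0.901584, 3.593814) → (-0.531310, 3.172405)
(u(1.06), v(1.06)) ≈ (-0.5313, 3.1724)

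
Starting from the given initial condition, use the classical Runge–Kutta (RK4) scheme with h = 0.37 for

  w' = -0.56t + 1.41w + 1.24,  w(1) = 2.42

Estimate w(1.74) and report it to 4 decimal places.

RK4: k1 = f(t_n, w_n); k2 = f(t_n + h/2, w_n + (h/2)·k1); k3 = f(t_n + h/2, w_n + (h/2)·k2); k4 = f(t_n + h, w_n + h·k3); w_{n+1} = w_n + (h/6)·(k1 + 2k2 + 2k3 + k4).
t=1.000000, w=2.420000:
  k1 = f(1.000000, 2.420000) = 4.092200
  k2 = f(1.185000, 3.177057) = 5.056050
  k3 = f(1.185000, 3.355369) = 5.307471
  k4 = f(1.370000, 4.383764) = 6.653907
  w ← 2.420000 + (0.37/6)·(k1 + 2k2 + 2k3 + k4) = 4.360844
t=1.370000, w=4.360844:
  k1 = f(1.370000, 4.360844) = 6.621590
  k2 = f(1.555000, 5.585838) = 8.245232
  k3 = f(1.555000, 5.886212) = 8.668759
  k4 = f(1.740000, 7.568285) = 10.936882
  w ← 4.360844 + (0.37/6)·(k1 + 2k2 + 2k3 + k4) = 7.529676
w(1.74) ≈ 7.5297

7.5297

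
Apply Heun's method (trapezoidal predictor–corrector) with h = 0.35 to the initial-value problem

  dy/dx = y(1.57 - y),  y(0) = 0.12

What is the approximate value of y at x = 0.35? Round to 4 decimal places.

Heun: k1 = f(x_n, y_n); k2 = f(x_n + h, y_n + h·k1); y_{n+1} = y_n + (h/2)·(k1 + k2).
x=0.000000, y=0.120000:
  k1 = f(0.000000, 0.120000) = 0.174000
  k2 = f(0.350000, 0.180900) = 0.251288
  y ← 0.120000 + (0.35/2)·(0.174000 + 0.251288) = 0.194425
y(0.35) ≈ 0.1944

0.1944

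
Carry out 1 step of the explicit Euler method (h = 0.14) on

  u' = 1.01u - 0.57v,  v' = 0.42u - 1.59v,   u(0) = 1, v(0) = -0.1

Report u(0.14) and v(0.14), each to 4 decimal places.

Euler on (u,v): u_{n+1} = u_n + h·u', v_{n+1} = v_n + h·v'.
0.000000: (1.000000, -0.100000); f=(1.067000, 0.579000) → (1.149380, -0.018940)
(u(0.14), v(0.14)) ≈ (1.1494, -0.0189)

1.1494, -0.0189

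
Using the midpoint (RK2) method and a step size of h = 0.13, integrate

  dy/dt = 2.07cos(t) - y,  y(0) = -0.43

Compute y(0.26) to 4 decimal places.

Midpoint: k1 = f(t_n, y_n); k2 = f(t_n + h/2, y_n + (h/2)·k1); y_{n+1} = y_n + h·k2.
t=0.000000, y=-0.430000:
  k1 = f(0.000000, -0.430000) = 2.500000
  k2 = f(0.065000, -0.267500) = 2.333129
  y ← -0.430000 + 0.13·2.333129 = -0.126693
t=0.130000, y=-0.126693:
  k1 = f(0.130000, -0.126693) = 2.179226
  k2 = f(0.195000, 0.014956) = 2.015812
  y ← -0.126693 + 0.13·2.015812 = 0.135362
y(0.26) ≈ 0.1354

0.1354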